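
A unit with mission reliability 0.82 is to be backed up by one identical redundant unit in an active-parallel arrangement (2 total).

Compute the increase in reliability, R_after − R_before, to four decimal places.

R_before = 0.82
R_after = 1 − (1 − 0.82)^2 = 0.9676
ΔR = 0.9676 − 0.82 = 0.1476

0.1476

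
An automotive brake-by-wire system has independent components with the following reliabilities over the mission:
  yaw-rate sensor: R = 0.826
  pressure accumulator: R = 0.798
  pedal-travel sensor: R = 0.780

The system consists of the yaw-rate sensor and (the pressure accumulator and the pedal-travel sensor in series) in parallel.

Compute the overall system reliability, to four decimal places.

0.9343

Series (pressure accumulator and pedal-travel sensor): 0.798000 × 0.780000 = 0.622440
Parallel (yaw-rate sensor and [0.622440]): 1 − (1 − 0.826000)(1 − 0.622440) = 0.9343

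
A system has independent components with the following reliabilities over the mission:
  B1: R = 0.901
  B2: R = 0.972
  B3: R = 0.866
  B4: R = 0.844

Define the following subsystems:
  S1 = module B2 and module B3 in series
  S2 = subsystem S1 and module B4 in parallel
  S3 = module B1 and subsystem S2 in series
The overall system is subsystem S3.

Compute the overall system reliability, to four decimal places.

0.8788

Series (B2 and B3): 0.972000 × 0.866000 = 0.841752
Parallel ([0.841752] and B4): 1 − (1 − 0.841752)(1 − 0.844000) = 0.975313
Series (B1 and [0.975313]): 0.901000 × 0.975313 = 0.8788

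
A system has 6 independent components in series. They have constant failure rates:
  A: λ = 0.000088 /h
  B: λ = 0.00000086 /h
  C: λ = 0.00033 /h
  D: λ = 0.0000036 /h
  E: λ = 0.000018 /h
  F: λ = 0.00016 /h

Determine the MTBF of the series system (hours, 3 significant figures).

1670

Series of exponential components: λ_sys = Σ λ_i
λ_sys = 0.000088 + 0.00000086 + 0.00033 + 0.0000036 + 0.000018 + 0.00016 = 6.0046e-04 /h
MTBF = 1 / λ_sys = 1670 h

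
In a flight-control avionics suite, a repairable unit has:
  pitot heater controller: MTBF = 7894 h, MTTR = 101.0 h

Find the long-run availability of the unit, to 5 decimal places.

A(pitot heater controller) = MTBF/(MTBF+MTTR) = 7894/(7894+101.0) = 0.98737

0.98737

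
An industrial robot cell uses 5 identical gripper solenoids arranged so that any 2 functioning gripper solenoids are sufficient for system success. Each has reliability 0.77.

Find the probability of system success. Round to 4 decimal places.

R = Σ_{i=2}^{5} C(5,i) p^i (1−p)^{5−i} with p = 0.77
C(5,2)·0.77^2·0.23^3 = 0.072138
C(5,3)·0.77^3·0.23^2 = 0.241506
C(5,4)·0.77^4·0.23^1 = 0.404260
C(5,5)·0.77^5·0.23^0 = 0.270678
Sum = 0.9886

0.9886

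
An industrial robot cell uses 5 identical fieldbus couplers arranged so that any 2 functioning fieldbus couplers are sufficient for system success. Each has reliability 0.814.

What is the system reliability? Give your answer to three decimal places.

R = Σ_{i=2}^{5} C(5,i) p^i (1−p)^{5−i} with p = 0.814
C(5,2)·0.814^2·0.186^3 = 0.04264
C(5,3)·0.814^3·0.186^2 = 0.18659
C(5,4)·0.814^4·0.186^1 = 0.40830
C(5,5)·0.814^5·0.186^0 = 0.35737
Sum = 0.995

0.995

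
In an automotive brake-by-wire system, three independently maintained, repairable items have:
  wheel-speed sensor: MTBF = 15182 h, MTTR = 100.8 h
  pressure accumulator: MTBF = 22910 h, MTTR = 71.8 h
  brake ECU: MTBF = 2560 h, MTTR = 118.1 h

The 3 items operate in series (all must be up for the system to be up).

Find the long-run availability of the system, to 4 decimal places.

A(wheel-speed sensor) = MTBF/(MTBF+MTTR) = 15182/(15182+100.8) = 0.993404
A(pressure accumulator) = MTBF/(MTBF+MTTR) = 22910/(22910+71.8) = 0.996876
A(brake ECU) = MTBF/(MTBF+MTTR) = 2560/(2560+118.1) = 0.955902
Series availability: 0.993404 × 0.996876 × 0.955902 = 0.9466

0.9466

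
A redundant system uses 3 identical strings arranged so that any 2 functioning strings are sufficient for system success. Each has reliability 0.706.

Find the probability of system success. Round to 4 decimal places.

R = Σ_{i=2}^{3} C(3,i) p^i (1−p)^{3−i} with p = 0.706
C(3,2)·0.706^2·0.294^1 = 0.439621
C(3,3)·0.706^3·0.294^0 = 0.351896
Sum = 0.7915

0.7915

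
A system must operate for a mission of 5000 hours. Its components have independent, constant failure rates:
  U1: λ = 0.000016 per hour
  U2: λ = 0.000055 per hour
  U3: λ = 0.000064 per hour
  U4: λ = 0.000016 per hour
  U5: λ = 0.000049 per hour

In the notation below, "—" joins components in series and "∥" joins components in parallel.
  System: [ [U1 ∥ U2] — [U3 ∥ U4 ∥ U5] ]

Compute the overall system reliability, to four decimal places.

0.9770

R(U1) = exp(−0.000016 × 5000) = 0.923116
R(U2) = exp(−0.000055 × 5000) = 0.759572
R(U3) = exp(−0.000064 × 5000) = 0.726149
R(U4) = exp(−0.000016 × 5000) = 0.923116
R(U5) = exp(−0.000049 × 5000) = 0.782705
Parallel (U1 and U2): 1 − (1 − 0.923116)(1 − 0.759572) = 0.981515
Parallel (U3, U4, and U5): 1 − (1 − 0.726149)(1 − 0.923116)(1 − 0.782705) = 0.995425
Series ([0.981515] and [0.995425]): 0.981515 × 0.995425 = 0.9770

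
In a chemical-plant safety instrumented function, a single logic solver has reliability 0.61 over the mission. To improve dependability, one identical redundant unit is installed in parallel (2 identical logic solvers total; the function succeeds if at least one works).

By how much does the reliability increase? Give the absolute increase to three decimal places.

0.238

R_before = 0.61
R_after = 1 − (1 − 0.61)^2 = 0.848
ΔR = 0.848 − 0.61 = 0.238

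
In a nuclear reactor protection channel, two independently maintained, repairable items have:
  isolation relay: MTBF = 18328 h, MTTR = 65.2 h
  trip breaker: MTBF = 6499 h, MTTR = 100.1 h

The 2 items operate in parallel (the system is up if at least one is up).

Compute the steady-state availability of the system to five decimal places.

A(isolation relay) = MTBF/(MTBF+MTTR) = 18328/(18328+65.2) = 0.996455
A(trip breaker) = MTBF/(MTBF+MTTR) = 6499/(6499+100.1) = 0.984831
Parallel availability: 1 − (1 − 0.996455)(1 − 0.984831) = 0.99995

0.99995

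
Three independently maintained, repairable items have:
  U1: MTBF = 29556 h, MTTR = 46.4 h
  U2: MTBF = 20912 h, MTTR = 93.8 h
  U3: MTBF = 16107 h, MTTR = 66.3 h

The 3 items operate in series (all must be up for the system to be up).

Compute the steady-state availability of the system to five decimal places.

A(U1) = MTBF/(MTBF+MTTR) = 29556/(29556+46.4) = 0.998433
A(U2) = MTBF/(MTBF+MTTR) = 20912/(20912+93.8) = 0.995535
A(U3) = MTBF/(MTBF+MTTR) = 16107/(16107+66.3) = 0.995901
Series availability: 0.998433 × 0.995535 × 0.995901 = 0.98990

0.98990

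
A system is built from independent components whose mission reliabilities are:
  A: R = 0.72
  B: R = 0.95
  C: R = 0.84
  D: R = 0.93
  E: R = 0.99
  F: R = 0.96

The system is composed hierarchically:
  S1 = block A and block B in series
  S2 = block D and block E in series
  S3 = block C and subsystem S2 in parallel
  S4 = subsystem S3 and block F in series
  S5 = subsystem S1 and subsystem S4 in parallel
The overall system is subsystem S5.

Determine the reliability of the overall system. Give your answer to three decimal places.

0.984

Series (A and B): 0.72000 × 0.95000 = 0.68400
Series (D and E): 0.93000 × 0.99000 = 0.92070
Parallel (C and [0.92070]): 1 − (1 − 0.84000)(1 − 0.92070) = 0.98731
Series ([0.98731] and F): 0.98731 × 0.96000 = 0.94782
Parallel ([0.68400] and [0.94782]): 1 − (1 − 0.68400)(1 − 0.94782) = 0.984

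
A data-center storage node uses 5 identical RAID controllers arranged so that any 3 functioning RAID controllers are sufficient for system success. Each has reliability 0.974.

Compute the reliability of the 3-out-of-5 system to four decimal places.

0.9998

R = Σ_{i=3}^{5} C(5,i) p^i (1−p)^{5−i} with p = 0.974
C(5,3)·0.974^3·0.026^2 = 0.006246
C(5,4)·0.974^4·0.026^1 = 0.116998
C(5,5)·0.974^5·0.026^0 = 0.876587
Sum = 0.9998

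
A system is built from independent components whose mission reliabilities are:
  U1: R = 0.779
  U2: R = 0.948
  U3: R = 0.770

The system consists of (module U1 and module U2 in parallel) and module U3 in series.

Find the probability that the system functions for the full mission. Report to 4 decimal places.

Parallel (U1 and U2): 1 − (1 − 0.779000)(1 − 0.948000) = 0.988508
Series ([0.988508] and U3): 0.988508 × 0.770000 = 0.7612

0.7612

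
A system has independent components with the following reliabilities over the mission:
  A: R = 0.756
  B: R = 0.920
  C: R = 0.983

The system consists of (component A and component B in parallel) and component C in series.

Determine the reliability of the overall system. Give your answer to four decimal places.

0.9638

Parallel (A and B): 1 − (1 − 0.756000)(1 − 0.920000) = 0.980480
Series ([0.980480] and C): 0.980480 × 0.983000 = 0.9638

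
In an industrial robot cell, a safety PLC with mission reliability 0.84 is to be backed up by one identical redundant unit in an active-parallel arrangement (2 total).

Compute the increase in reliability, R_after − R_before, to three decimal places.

0.134

R_before = 0.84
R_after = 1 − (1 − 0.84)^2 = 0.974
ΔR = 0.974 − 0.84 = 0.134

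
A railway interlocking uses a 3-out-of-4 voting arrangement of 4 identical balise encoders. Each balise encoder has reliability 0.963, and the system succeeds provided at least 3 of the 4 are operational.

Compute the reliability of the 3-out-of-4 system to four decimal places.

R = Σ_{i=3}^{4} C(4,i) p^i (1−p)^{4−i} with p = 0.963
C(4,3)·0.963^3·0.037^1 = 0.132172
C(4,4)·0.963^4·0.037^0 = 0.860013
Sum = 0.9922

0.9922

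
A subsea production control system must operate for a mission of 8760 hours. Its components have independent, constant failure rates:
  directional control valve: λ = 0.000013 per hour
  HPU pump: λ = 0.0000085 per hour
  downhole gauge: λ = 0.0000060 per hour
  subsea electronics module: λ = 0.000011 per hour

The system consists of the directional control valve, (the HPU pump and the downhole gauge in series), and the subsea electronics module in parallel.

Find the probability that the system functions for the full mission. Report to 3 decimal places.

0.999

R(directional control valve) = exp(−0.000013 × 8760) = 0.89237
R(HPU pump) = exp(−0.0000085 × 8760) = 0.92824
R(downhole gauge) = exp(−0.0000060 × 8760) = 0.94880
R(subsea electronics module) = exp(−0.000011 × 8760) = 0.90814
Series (HPU pump and downhole gauge): 0.92824 × 0.94880 = 0.88071
Parallel (directional control valve, [0.88071], and subsea electronics module): 1 − (1 − 0.89237)(1 − 0.88071)(1 − 0.90814) = 0.999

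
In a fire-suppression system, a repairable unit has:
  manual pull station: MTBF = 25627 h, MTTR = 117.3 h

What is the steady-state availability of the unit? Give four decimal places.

A(manual pull station) = MTBF/(MTBF+MTTR) = 25627/(25627+117.3) = 0.9954

0.9954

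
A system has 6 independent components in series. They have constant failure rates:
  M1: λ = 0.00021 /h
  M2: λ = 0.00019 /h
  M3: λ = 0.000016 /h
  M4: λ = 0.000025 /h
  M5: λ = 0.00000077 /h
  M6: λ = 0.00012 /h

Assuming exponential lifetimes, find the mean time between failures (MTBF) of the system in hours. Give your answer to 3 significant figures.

1780

Series of exponential components: λ_sys = Σ λ_i
λ_sys = 0.00021 + 0.00019 + 0.000016 + 0.000025 + 0.00000077 + 0.00012 = 5.6177e-04 /h
MTBF = 1 / λ_sys = 1780 h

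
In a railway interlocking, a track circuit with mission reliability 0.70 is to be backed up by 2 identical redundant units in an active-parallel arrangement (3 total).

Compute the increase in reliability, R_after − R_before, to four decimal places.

0.2730

R_before = 0.70
R_after = 1 − (1 − 0.70)^3 = 0.9730
ΔR = 0.9730 − 0.70 = 0.2730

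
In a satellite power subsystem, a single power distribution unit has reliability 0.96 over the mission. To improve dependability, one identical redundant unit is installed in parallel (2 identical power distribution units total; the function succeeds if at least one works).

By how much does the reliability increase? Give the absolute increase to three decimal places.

0.038

R_before = 0.96
R_after = 1 − (1 − 0.96)^2 = 0.998
ΔR = 0.998 − 0.96 = 0.038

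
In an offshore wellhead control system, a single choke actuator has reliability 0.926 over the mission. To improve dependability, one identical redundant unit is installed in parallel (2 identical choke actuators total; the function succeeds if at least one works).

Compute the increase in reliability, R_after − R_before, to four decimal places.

0.0685

R_before = 0.926
R_after = 1 − (1 − 0.926)^2 = 0.9945
ΔR = 0.9945 − 0.926 = 0.0685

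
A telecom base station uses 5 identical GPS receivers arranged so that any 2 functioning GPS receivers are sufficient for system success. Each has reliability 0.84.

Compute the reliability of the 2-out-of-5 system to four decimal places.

R = Σ_{i=2}^{5} C(5,i) p^i (1−p)^{5−i} with p = 0.84
C(5,2)·0.84^2·0.16^3 = 0.028901
C(5,3)·0.84^3·0.16^2 = 0.151732
C(5,4)·0.84^4·0.16^1 = 0.398297
C(5,5)·0.84^5·0.16^0 = 0.418212
Sum = 0.9971

0.9971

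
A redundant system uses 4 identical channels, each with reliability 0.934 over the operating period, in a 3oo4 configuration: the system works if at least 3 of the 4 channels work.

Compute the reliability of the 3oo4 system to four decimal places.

R = Σ_{i=3}^{4} C(4,i) p^i (1−p)^{4−i} with p = 0.934
C(4,3)·0.934^3·0.066^1 = 0.215102
C(4,4)·0.934^4·0.066^0 = 0.761005
Sum = 0.9761

0.9761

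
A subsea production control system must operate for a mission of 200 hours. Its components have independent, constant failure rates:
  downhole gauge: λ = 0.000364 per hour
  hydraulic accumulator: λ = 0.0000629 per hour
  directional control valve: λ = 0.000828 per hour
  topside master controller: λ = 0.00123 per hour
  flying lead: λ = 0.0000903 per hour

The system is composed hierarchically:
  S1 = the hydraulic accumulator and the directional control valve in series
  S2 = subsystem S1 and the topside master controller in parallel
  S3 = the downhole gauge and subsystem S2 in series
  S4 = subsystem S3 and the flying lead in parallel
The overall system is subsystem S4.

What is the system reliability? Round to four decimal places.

0.9982

R(downhole gauge) = exp(−0.000364 × 200) = 0.929787
R(hydraulic accumulator) = exp(−0.0000629 × 200) = 0.987499
R(directional control valve) = exp(−0.000828 × 200) = 0.847385
R(topside master controller) = exp(−0.00123 × 200) = 0.781922
R(flying lead) = exp(−0.0000903 × 200) = 0.982102
Series (hydraulic accumulator and directional control valve): 0.987499 × 0.847385 = 0.836792
Parallel ([0.836792] and topside master controller): 1 − (1 − 0.836792)(1 − 0.781922) = 0.964408
Series (downhole gauge and [0.964408]): 0.929787 × 0.964408 = 0.896694
Parallel ([0.896694] and flying lead): 1 − (1 − 0.896694)(1 − 0.982102) = 0.9982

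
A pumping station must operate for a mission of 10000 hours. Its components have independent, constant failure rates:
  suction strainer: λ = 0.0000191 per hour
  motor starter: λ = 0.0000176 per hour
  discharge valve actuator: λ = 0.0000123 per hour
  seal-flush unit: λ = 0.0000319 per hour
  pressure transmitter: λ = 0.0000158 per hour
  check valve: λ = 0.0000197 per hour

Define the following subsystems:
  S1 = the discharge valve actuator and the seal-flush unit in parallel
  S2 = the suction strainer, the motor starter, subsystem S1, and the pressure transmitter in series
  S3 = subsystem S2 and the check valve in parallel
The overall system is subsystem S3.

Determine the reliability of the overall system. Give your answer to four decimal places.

0.9236

R(suction strainer) = exp(−0.0000191 × 10000) = 0.826133
R(motor starter) = exp(−0.0000176 × 10000) = 0.838618
R(discharge valve actuator) = exp(−0.0000123 × 10000) = 0.884264
R(seal-flush unit) = exp(−0.0000319 × 10000) = 0.726876
R(pressure transmitter) = exp(−0.0000158 × 10000) = 0.853850
R(check valve) = exp(−0.0000197 × 10000) = 0.821191
Parallel (discharge valve actuator and seal-flush unit): 1 − (1 − 0.884264)(1 − 0.726876) = 0.968390
Series (suction strainer, motor starter, [0.968390], and pressure transmitter): 0.826133 × 0.838618 × 0.968390 × 0.853850 = 0.572857
Parallel ([0.572857] and check valve): 1 − (1 − 0.572857)(1 − 0.821191) = 0.9236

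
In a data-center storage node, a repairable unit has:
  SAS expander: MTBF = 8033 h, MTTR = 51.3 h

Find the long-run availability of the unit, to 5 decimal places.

0.99365

A(SAS expander) = MTBF/(MTBF+MTTR) = 8033/(8033+51.3) = 0.99365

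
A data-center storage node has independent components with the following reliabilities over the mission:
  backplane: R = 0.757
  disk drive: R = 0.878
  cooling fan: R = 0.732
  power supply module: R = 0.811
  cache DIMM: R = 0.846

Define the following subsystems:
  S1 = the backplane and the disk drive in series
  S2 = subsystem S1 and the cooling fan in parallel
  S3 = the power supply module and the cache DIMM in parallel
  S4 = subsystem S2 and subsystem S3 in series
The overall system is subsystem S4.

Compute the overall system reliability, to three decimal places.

0.884

Series (backplane and disk drive): 0.75700 × 0.87800 = 0.66465
Parallel ([0.66465] and cooling fan): 1 − (1 − 0.66465)(1 − 0.73200) = 0.91013
Parallel (power supply module and cache DIMM): 1 − (1 − 0.81100)(1 − 0.84600) = 0.97089
Series ([0.91013] and [0.97089]): 0.91013 × 0.97089 = 0.884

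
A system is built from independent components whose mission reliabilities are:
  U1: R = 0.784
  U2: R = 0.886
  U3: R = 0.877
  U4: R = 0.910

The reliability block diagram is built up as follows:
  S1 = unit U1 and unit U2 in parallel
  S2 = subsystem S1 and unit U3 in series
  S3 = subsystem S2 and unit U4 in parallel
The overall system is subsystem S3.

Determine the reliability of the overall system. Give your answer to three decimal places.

0.987

Parallel (U1 and U2): 1 − (1 − 0.78400)(1 − 0.88600) = 0.97538
Series ([0.97538] and U3): 0.97538 × 0.87700 = 0.85541
Parallel ([0.85541] and U4): 1 − (1 − 0.85541)(1 − 0.91000) = 0.987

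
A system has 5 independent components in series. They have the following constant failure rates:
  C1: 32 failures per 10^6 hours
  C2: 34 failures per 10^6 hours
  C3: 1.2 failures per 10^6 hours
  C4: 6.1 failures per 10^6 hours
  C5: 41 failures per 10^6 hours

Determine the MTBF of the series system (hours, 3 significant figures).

8750

Series of exponential components: λ_sys = Σ λ_i
λ_sys = 0.000032 + 0.000034 + 0.0000012 + 0.0000061 + 0.000041 = 1.1430e-04 /h
MTBF = 1 / λ_sys = 8750 h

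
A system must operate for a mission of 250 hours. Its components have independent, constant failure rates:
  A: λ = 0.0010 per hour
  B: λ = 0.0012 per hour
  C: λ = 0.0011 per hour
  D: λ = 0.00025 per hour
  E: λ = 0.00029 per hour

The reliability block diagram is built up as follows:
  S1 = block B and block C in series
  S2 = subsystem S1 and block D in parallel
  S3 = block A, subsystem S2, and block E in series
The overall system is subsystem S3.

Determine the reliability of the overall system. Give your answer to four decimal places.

R(A) = exp(−0.0010 × 250) = 0.778801
R(B) = exp(−0.0012 × 250) = 0.740818
R(C) = exp(−0.0011 × 250) = 0.759572
R(D) = exp(−0.00025 × 250) = 0.939413
R(E) = exp(−0.00029 × 250) = 0.930066
Series (B and C): 0.740818 × 0.759572 = 0.562705
Parallel ([0.562705] and D): 1 − (1 − 0.562705)(1 − 0.939413) = 0.973506
Series (A, [0.973506], and E): 0.778801 × 0.973506 × 0.930066 = 0.7051

0.7051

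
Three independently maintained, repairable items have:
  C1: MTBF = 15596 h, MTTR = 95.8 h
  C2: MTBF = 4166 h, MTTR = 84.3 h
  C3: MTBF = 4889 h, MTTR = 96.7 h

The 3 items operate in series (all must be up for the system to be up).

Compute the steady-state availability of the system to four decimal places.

0.9553

A(C1) = MTBF/(MTBF+MTTR) = 15596/(15596+95.8) = 0.993895
A(C2) = MTBF/(MTBF+MTTR) = 4166/(4166+84.3) = 0.980166
A(C3) = MTBF/(MTBF+MTTR) = 4889/(4889+96.7) = 0.980605
Series availability: 0.993895 × 0.980166 × 0.980605 = 0.9553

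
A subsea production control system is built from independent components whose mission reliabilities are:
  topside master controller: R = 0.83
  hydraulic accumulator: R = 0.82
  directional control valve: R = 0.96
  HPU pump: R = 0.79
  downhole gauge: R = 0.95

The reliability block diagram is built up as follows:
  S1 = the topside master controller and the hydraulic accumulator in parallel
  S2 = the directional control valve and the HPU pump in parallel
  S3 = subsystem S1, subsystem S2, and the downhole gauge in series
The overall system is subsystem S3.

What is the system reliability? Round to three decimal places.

0.913

Parallel (topside master controller and hydraulic accumulator): 1 − (1 − 0.83000)(1 − 0.82000) = 0.96940
Parallel (directional control valve and HPU pump): 1 − (1 − 0.96000)(1 − 0.79000) = 0.99160
Series ([0.96940], [0.99160], and downhole gauge): 0.96940 × 0.99160 × 0.95000 = 0.913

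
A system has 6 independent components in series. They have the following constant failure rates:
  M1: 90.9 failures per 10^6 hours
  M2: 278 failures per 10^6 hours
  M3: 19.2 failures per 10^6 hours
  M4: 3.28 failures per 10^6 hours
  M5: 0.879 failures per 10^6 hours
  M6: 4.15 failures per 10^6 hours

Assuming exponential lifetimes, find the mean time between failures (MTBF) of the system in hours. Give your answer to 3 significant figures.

2520

Series of exponential components: λ_sys = Σ λ_i
λ_sys = 0.0000909 + 0.000278 + 0.0000192 + 0.00000328 + 0.000000879 + 0.00000415 = 3.9641e-04 /h
MTBF = 1 / λ_sys = 2520 h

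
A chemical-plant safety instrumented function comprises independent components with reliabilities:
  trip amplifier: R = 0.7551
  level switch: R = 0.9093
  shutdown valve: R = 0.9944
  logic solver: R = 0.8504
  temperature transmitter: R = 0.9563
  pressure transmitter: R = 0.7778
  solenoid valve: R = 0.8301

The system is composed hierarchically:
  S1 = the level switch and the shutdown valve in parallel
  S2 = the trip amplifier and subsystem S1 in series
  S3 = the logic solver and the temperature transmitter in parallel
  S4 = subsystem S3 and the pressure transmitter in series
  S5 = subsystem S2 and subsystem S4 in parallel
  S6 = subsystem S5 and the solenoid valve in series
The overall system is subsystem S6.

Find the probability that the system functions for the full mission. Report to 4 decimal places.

Parallel (level switch and shutdown valve): 1 − (1 − 0.909300)(1 − 0.994400) = 0.999492
Series (trip amplifier and [0.999492]): 0.755100 × 0.999492 = 0.754716
Parallel (logic solver and temperature transmitter): 1 − (1 − 0.850400)(1 − 0.956300) = 0.993462
Series ([0.993462] and pressure transmitter): 0.993462 × 0.777800 = 0.772715
Parallel ([0.754716] and [0.772715]): 1 − (1 − 0.754716)(1 − 0.772715) = 0.944251
Series ([0.944251] and solenoid valve): 0.944251 × 0.830100 = 0.7838

0.7838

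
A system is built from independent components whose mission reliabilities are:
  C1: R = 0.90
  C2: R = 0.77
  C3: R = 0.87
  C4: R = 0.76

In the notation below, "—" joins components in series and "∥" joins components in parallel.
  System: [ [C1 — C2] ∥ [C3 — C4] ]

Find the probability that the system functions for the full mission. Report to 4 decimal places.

Series (C1 and C2): 0.900000 × 0.770000 = 0.693000
Series (C3 and C4): 0.870000 × 0.760000 = 0.661200
Parallel ([0.693000] and [0.661200]): 1 − (1 − 0.693000)(1 − 0.661200) = 0.8960

0.8960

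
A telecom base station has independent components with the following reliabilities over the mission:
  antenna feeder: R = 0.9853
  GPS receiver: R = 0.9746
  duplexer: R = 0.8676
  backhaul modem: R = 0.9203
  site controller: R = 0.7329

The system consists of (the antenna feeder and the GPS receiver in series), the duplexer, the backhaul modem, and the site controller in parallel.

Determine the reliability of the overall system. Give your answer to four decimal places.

0.9999

Series (antenna feeder and GPS receiver): 0.985300 × 0.974600 = 0.960273
Parallel ([0.960273], duplexer, backhaul modem, and site controller): 1 − (1 − 0.960273)(1 − 0.867600)(1 − 0.920300)(1 − 0.732900) = 0.9999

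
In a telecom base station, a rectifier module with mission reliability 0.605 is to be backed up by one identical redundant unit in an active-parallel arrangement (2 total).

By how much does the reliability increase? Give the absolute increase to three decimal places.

0.239

R_before = 0.605
R_after = 1 − (1 − 0.605)^2 = 0.844
ΔR = 0.844 − 0.605 = 0.239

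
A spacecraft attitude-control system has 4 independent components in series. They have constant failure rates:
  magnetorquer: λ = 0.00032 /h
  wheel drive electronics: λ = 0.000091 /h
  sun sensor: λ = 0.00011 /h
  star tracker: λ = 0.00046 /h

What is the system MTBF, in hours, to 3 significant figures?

1020

Series of exponential components: λ_sys = Σ λ_i
λ_sys = 0.00032 + 0.000091 + 0.00011 + 0.00046 = 9.8100e-04 /h
MTBF = 1 / λ_sys = 1020 h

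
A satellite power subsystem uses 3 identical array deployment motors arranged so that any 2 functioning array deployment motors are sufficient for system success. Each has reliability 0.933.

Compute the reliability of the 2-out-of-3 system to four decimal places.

R = Σ_{i=2}^{3} C(3,i) p^i (1−p)^{3−i} with p = 0.933
C(3,2)·0.933^2·0.067^1 = 0.174968
C(3,3)·0.933^3·0.067^0 = 0.812166
Sum = 0.9871

0.9871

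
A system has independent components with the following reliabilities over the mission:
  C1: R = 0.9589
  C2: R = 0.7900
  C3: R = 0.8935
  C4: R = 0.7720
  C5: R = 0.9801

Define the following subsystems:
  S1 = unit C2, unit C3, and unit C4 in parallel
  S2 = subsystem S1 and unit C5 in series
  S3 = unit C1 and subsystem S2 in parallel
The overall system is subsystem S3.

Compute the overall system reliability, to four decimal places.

Parallel (C2, C3, and C4): 1 − (1 − 0.790000)(1 − 0.893500)(1 − 0.772000) = 0.994901
Series ([0.994901] and C5): 0.994901 × 0.980100 = 0.975102
Parallel (C1 and [0.975102]): 1 − (1 − 0.958900)(1 − 0.975102) = 0.9990

0.9990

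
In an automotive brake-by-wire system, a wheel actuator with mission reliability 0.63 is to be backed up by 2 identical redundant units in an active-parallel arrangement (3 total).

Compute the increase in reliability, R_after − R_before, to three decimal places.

R_before = 0.63
R_after = 1 − (1 − 0.63)^3 = 0.949
ΔR = 0.949 − 0.63 = 0.319

0.319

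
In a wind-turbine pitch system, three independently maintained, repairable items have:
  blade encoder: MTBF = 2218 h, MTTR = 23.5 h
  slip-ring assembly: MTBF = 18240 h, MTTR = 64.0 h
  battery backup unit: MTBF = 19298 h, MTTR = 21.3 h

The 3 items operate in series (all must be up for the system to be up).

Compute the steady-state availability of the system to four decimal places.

0.9850

A(blade encoder) = MTBF/(MTBF+MTTR) = 2218/(2218+23.5) = 0.989516
A(slip-ring assembly) = MTBF/(MTBF+MTTR) = 18240/(18240+64.0) = 0.996503
A(battery backup unit) = MTBF/(MTBF+MTTR) = 19298/(19298+21.3) = 0.998897
Series availability: 0.989516 × 0.996503 × 0.998897 = 0.9850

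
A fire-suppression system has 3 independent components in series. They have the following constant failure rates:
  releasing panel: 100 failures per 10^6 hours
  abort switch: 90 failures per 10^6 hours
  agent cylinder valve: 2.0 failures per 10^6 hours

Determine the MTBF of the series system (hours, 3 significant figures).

Series of exponential components: λ_sys = Σ λ_i
λ_sys = 0.00010 + 0.000090 + 0.0000020 = 1.9200e-04 /h
MTBF = 1 / λ_sys = 5210 h

5210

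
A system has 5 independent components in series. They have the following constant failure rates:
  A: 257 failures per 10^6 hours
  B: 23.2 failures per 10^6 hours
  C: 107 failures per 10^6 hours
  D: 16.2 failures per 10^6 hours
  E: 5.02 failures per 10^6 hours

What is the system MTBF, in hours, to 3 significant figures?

2450

Series of exponential components: λ_sys = Σ λ_i
λ_sys = 0.000257 + 0.0000232 + 0.000107 + 0.0000162 + 0.00000502 = 4.0842e-04 /h
MTBF = 1 / λ_sys = 2450 h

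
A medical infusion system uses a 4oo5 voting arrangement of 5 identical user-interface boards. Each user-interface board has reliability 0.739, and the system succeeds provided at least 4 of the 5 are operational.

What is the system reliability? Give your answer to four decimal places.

R = Σ_{i=4}^{5} C(5,i) p^i (1−p)^{5−i} with p = 0.739
C(5,4)·0.739^4·0.261^1 = 0.389214
C(5,5)·0.739^5·0.261^0 = 0.220405
Sum = 0.6096

0.6096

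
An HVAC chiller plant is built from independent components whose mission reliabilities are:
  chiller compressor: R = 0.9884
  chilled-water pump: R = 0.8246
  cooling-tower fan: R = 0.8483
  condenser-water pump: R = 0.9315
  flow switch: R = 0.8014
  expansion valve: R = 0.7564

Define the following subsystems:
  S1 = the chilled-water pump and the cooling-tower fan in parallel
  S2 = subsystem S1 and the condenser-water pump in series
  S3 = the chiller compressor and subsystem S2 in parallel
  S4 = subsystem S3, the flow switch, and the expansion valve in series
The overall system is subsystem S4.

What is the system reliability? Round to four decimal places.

0.6055

Parallel (chilled-water pump and cooling-tower fan): 1 − (1 − 0.824600)(1 − 0.848300) = 0.973392
Series ([0.973392] and condenser-water pump): 0.973392 × 0.931500 = 0.906715
Parallel (chiller compressor and [0.906715]): 1 − (1 − 0.988400)(1 − 0.906715) = 0.998918
Series ([0.998918], flow switch, and expansion valve): 0.998918 × 0.801400 × 0.756400 = 0.6055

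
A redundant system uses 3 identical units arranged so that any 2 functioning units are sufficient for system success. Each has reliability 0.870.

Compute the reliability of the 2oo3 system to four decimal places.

0.9537

R = Σ_{i=2}^{3} C(3,i) p^i (1−p)^{3−i} with p = 0.870
C(3,2)·0.870^2·0.130^1 = 0.295191
C(3,3)·0.870^3·0.130^0 = 0.658503
Sum = 0.9537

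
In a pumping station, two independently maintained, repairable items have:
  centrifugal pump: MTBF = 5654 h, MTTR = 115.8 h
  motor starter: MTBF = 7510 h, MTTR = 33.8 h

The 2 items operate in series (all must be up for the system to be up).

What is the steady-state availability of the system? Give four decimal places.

A(centrifugal pump) = MTBF/(MTBF+MTTR) = 5654/(5654+115.8) = 0.979930
A(motor starter) = MTBF/(MTBF+MTTR) = 7510/(7510+33.8) = 0.995519
Series availability: 0.979930 × 0.995519 = 0.9755

0.9755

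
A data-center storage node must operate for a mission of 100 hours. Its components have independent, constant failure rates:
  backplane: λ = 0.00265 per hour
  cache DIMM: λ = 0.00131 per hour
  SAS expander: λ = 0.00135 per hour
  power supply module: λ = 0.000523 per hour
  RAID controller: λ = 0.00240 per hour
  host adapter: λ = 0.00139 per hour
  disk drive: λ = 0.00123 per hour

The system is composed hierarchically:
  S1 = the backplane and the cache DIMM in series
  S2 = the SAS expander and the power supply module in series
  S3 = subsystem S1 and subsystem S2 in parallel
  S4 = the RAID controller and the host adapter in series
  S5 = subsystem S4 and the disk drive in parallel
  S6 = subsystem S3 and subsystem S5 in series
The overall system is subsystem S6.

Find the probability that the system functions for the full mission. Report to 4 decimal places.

R(backplane) = exp(−0.00265 × 100) = 0.767206
R(cache DIMM) = exp(−0.00131 × 100) = 0.877218
R(SAS expander) = exp(−0.00135 × 100) = 0.873716
R(power supply module) = exp(−0.000523 × 100) = 0.949044
R(RAID controller) = exp(−0.00240 × 100) = 0.786628
R(host adapter) = exp(−0.00139 × 100) = 0.870228
R(disk drive) = exp(−0.00123 × 100) = 0.884264
Series (backplane and cache DIMM): 0.767206 × 0.877218 = 0.673007
Series (SAS expander and power supply module): 0.873716 × 0.949044 = 0.829195
Parallel ([0.673007] and [0.829195]): 1 − (1 − 0.673007)(1 − 0.829195) = 0.944148
Series (RAID controller and host adapter): 0.786628 × 0.870228 = 0.684546
Parallel ([0.684546] and disk drive): 1 − (1 − 0.684546)(1 − 0.884264) = 0.963491
Series ([0.944148] and [0.963491]): 0.944148 × 0.963491 = 0.9097

0.9097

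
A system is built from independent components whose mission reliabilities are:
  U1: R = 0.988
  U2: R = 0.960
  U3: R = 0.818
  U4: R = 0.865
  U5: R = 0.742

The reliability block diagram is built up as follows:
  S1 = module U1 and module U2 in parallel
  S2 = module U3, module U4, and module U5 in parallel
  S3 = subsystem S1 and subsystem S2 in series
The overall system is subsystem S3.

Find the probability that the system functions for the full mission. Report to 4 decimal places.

0.9932

Parallel (U1 and U2): 1 − (1 − 0.988000)(1 − 0.960000) = 0.999520
Parallel (U3, U4, and U5): 1 − (1 − 0.818000)(1 − 0.865000)(1 − 0.742000) = 0.993661
Series ([0.999520] and [0.993661]): 0.999520 × 0.993661 = 0.9932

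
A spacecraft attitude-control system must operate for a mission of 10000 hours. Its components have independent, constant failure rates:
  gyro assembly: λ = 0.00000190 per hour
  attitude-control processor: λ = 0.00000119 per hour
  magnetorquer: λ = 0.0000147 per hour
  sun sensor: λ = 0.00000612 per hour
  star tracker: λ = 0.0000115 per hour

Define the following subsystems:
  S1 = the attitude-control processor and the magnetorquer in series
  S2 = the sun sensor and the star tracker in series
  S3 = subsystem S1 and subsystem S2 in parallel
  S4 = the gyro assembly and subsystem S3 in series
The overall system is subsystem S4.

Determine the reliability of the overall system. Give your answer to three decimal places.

R(gyro assembly) = exp(−0.00000190 × 10000) = 0.98118
R(attitude-control processor) = exp(−0.00000119 × 10000) = 0.98817
R(magnetorquer) = exp(−0.0000147 × 10000) = 0.86329
R(sun sensor) = exp(−0.00000612 × 10000) = 0.94064
R(star tracker) = exp(−0.0000115 × 10000) = 0.89137
Series (attitude-control processor and magnetorquer): 0.98817 × 0.86329 = 0.85308
Series (sun sensor and star tracker): 0.94064 × 0.89137 = 0.83846
Parallel ([0.85308] and [0.83846]): 1 − (1 − 0.85308)(1 − 0.83846) = 0.97627
Series (gyro assembly and [0.97627]): 0.98118 × 0.97627 = 0.958

0.958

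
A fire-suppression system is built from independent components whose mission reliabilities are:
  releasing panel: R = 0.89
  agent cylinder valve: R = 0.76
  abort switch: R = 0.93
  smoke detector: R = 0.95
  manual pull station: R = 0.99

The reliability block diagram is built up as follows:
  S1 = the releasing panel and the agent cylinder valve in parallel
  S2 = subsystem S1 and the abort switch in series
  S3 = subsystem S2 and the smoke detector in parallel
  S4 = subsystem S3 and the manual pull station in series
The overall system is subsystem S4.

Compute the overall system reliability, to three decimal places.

Parallel (releasing panel and agent cylinder valve): 1 − (1 − 0.89000)(1 − 0.76000) = 0.97360
Series ([0.97360] and abort switch): 0.97360 × 0.93000 = 0.90545
Parallel ([0.90545] and smoke detector): 1 − (1 − 0.90545)(1 − 0.95000) = 0.99527
Series ([0.99527] and manual pull station): 0.99527 × 0.99000 = 0.985

0.985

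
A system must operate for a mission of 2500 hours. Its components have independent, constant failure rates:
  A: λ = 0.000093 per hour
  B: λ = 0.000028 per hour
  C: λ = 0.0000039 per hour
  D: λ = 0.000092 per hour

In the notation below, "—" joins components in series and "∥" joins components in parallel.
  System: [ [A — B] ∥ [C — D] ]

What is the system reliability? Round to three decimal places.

0.944

R(A) = exp(−0.000093 × 2500) = 0.79255
R(B) = exp(−0.000028 × 2500) = 0.93239
R(C) = exp(−0.0000039 × 2500) = 0.99030
R(D) = exp(−0.000092 × 2500) = 0.79453
Series (A and B): 0.79255 × 0.93239 = 0.73897
Series (C and D): 0.99030 × 0.79453 = 0.78682
Parallel ([0.73897] and [0.78682]): 1 − (1 − 0.73897)(1 − 0.78682) = 0.944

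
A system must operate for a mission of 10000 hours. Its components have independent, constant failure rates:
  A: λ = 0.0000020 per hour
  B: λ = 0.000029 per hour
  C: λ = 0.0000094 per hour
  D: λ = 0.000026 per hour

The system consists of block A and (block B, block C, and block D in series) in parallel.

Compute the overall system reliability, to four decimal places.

0.9906

R(A) = exp(−0.0000020 × 10000) = 0.980199
R(B) = exp(−0.000029 × 10000) = 0.748264
R(C) = exp(−0.0000094 × 10000) = 0.910283
R(D) = exp(−0.000026 × 10000) = 0.771052
Series (B, C, and D): 0.748264 × 0.910283 × 0.771052 = 0.525188
Parallel (A and [0.525188]): 1 − (1 − 0.980199)(1 − 0.525188) = 0.9906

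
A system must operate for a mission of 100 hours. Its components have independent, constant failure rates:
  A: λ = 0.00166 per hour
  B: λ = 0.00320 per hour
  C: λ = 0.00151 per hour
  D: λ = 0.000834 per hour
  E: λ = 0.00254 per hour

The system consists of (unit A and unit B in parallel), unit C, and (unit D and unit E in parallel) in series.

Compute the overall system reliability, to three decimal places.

R(A) = exp(−0.00166 × 100) = 0.84705
R(B) = exp(−0.00320 × 100) = 0.72615
R(C) = exp(−0.00151 × 100) = 0.85985
R(D) = exp(−0.000834 × 100) = 0.91998
R(E) = exp(−0.00254 × 100) = 0.77569
Parallel (A and B): 1 − (1 − 0.84705)(1 − 0.72615) = 0.95811
Parallel (D and E): 1 − (1 − 0.91998)(1 − 0.77569) = 0.98205
Series ([0.95811], C, and [0.98205]): 0.95811 × 0.85985 × 0.98205 = 0.809

0.809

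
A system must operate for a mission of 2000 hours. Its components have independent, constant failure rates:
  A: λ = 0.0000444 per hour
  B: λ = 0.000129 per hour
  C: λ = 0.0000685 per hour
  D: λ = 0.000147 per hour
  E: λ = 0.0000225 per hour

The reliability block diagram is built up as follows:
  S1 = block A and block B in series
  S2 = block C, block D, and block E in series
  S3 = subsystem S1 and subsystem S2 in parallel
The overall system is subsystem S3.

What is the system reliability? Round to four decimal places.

0.8890

R(A) = exp(−0.0000444 × 2000) = 0.915029
R(B) = exp(−0.000129 × 2000) = 0.772595
R(C) = exp(−0.0000685 × 2000) = 0.871970
R(D) = exp(−0.000147 × 2000) = 0.745276
R(E) = exp(−0.0000225 × 2000) = 0.955997
Series (A and B): 0.915029 × 0.772595 = 0.706947
Series (C, D, and E): 0.871970 × 0.745276 × 0.955997 = 0.621263
Parallel ([0.706947] and [0.621263]): 1 − (1 − 0.706947)(1 − 0.621263) = 0.8890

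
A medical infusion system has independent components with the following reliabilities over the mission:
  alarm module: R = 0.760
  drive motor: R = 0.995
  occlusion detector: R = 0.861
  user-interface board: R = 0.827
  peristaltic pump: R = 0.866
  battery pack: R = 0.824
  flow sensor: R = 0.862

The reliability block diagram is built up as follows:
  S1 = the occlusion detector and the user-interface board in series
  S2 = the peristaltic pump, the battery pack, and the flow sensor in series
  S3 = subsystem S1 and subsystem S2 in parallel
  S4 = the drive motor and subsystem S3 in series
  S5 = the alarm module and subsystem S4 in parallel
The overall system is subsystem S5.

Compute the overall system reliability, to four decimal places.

Series (occlusion detector and user-interface board): 0.861000 × 0.827000 = 0.712047
Series (peristaltic pump, battery pack, and flow sensor): 0.866000 × 0.824000 × 0.862000 = 0.615109
Parallel ([0.712047] and [0.615109]): 1 − (1 − 0.712047)(1 − 0.615109) = 0.889169
Series (drive motor and [0.889169]): 0.995000 × 0.889169 = 0.884723
Parallel (alarm module and [0.884723]): 1 − (1 − 0.760000)(1 − 0.884723) = 0.9723

0.9723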